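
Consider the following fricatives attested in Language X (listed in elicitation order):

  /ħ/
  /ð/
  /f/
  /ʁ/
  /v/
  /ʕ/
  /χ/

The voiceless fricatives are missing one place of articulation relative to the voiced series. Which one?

dental

Voiceless: /f/ (labiodental), /χ/ (uvular), /ħ/ (pharyngeal).
Voiced: /v/ (labiodental), /ð/ (dental), /ʁ/ (uvular), /ʕ/ (pharyngeal).
Every place of articulation has a voiceless member except dental, where /θ/ would be expected.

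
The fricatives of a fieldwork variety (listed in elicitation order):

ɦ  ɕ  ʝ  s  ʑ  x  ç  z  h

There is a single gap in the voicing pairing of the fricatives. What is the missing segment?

/ɣ/

place of articulation  voiceless  voiced  
alveolar          s         z       
alveolo-palatal   ɕ         ʑ       
palatal           ç         ʝ       
velar             x         —       
glottal           h         ɦ       
The velar row has no voiced member, so the gap is the voiced velar fricative /ɣ/.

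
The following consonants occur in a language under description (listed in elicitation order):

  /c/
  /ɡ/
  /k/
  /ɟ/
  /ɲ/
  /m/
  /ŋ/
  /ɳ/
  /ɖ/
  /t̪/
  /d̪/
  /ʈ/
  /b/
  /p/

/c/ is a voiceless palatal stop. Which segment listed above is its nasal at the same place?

The nasal at the same place is a palatal nasal — in this inventory, /ɲ/.

/ɲ/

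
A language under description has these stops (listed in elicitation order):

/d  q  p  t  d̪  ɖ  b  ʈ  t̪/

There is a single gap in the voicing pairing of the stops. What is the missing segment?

/ɢ/

Voiceless: /p/ (bilabial), /t̪/ (dental), /t/ (alveolar), /ʈ/ (retroflex), /q/ (uvular).
Voiced: /b/ (bilabial), /d̪/ (dental), /d/ (alveolar), /ɖ/ (retroflex).
The uvular row has no voiced member, so the gap is the voiced uvular stop /ɢ/.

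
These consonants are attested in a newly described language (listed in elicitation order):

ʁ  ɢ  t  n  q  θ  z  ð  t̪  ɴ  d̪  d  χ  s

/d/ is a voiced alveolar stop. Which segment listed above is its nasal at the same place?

/n/

The nasal at the same place is an alveolar nasal — in this inventory, /n/.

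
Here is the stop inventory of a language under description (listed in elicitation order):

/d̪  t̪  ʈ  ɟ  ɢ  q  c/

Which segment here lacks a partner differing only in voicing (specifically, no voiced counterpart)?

/ʈ/

Dental: /t̪/ ~ /d̪/
Palatal: /c/ ~ /ɟ/
Uvular: /q/ ~ /ɢ/
Retroflex: only /ʈ/ (voiceless); no voiced partner.
So /ʈ/ is the unpaired segment.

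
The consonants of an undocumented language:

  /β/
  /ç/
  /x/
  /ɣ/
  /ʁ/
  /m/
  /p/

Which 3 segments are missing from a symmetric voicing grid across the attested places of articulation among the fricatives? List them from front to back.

place of articulation  voiceless  voiced  
bilabial          —         β       
palatal           ç         —       
velar             x         ɣ       
uvular            —         ʁ       
Gaps, from front to back: bilabial lacks voiceless (/ɸ/); palatal lacks voiced (/ʝ/); uvular lacks voiceless (/χ/).

/ɸ/, /ʝ/, /χ/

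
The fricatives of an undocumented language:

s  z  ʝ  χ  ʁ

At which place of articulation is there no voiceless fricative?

palatal

alveolar: voiceless /s/, voiced /z/.
palatal: voiceless —, voiced /ʝ/.
uvular: voiceless /χ/, voiced /ʁ/.
Every place of articulation has a voiceless member except palatal, where /ç/ would be expected.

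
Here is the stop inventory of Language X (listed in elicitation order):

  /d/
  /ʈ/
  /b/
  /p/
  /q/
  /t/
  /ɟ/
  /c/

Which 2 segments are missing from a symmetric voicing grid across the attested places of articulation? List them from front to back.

/ɖ/, /ɢ/

bilabial: voiceless /p/, voiced /b/.
alveolar: voiceless /t/, voiced /d/.
retroflex: voiceless /ʈ/, voiced —.
palatal: voiceless /c/, voiced /ɟ/.
uvular: voiceless /q/, voiced —.
Gaps, from front to back: retroflex lacks voiced (/ɖ/); uvular lacks voiced (/ɢ/).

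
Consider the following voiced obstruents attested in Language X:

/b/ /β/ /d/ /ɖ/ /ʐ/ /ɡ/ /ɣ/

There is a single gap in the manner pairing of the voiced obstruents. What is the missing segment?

/z/

bilabial: stop /b/, fricative /β/.
alveolar: stop /d/, fricative —.
retroflex: stop /ɖ/, fricative /ʐ/.
velar: stop /ɡ/, fricative /ɣ/.
The alveolar row has no fricative member, so the gap is the alveolar fricative /z/.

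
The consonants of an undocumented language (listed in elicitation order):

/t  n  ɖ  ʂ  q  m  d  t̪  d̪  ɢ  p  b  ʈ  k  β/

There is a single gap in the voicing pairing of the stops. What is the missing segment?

/ɡ/

place of articulation  voiceless  voiced  
bilabial          p         b       
dental            t̪        d̪      
alveolar          t         d       
retroflex         ʈ         ɖ       
velar             k         —       
uvular            q         ɢ       
The velar row has no voiced member, so the gap is the voiced velar stop /ɡ/.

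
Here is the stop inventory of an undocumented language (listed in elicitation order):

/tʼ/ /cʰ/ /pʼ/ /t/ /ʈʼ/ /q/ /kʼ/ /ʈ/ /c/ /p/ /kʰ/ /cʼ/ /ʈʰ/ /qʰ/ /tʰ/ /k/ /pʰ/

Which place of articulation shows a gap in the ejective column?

uvular

Plain: /p/ (bilabial), /t/ (alveolar), /ʈ/ (retroflex), /c/ (palatal), /k/ (velar), /q/ (uvular).
Aspirated: /pʰ/ (bilabial), /tʰ/ (alveolar), /ʈʰ/ (retroflex), /cʰ/ (palatal), /kʰ/ (velar), /qʰ/ (uvular).
Ejective: /pʼ/ (bilabial), /tʼ/ (alveolar), /ʈʼ/ (retroflex), /cʼ/ (palatal), /kʼ/ (velar).
Every place of articulation has an ejective member except uvular, where /qʼ/ would be expected.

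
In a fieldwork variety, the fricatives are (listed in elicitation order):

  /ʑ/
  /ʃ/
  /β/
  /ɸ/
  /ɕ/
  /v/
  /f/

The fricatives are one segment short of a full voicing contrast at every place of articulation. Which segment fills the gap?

/ʒ/

place of articulation  voiceless  voiced  
bilabial          ɸ         β       
labiodental       f         v       
postalveolar      ʃ         —       
alveolo-palatal   ɕ         ʑ       
The postalveolar row has no voiced member, so the gap is the voiced postalveolar fricative /ʒ/.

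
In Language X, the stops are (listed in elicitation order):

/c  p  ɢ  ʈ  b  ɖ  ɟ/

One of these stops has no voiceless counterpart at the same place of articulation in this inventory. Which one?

Bilabial: /p/ ~ /b/
Retroflex: /ʈ/ ~ /ɖ/
Palatal: /c/ ~ /ɟ/
Uvular: only /ɢ/ (voiced); no voiceless partner.
So /ɢ/ is the unpaired segment.

/ɢ/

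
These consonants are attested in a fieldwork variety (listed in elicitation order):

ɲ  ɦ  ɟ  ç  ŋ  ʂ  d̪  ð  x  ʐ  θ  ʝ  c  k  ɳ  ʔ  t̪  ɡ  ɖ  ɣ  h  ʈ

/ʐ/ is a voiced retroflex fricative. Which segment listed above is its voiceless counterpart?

/ʂ/

The voiceless counterpart is a voiceless retroflex fricative — in this inventory, /ʂ/.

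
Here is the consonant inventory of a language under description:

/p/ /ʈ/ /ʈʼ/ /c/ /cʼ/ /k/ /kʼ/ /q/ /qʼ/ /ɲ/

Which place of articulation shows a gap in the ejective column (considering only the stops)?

place of articulation  plain     ejective
bilabial          p         —       
retroflex         ʈ         ʈʼ      
palatal           c         cʼ      
velar             k         kʼ      
uvular            q         qʼ      
Every place of articulation has an ejective member except bilabial, where /pʼ/ would be expected.

bilabial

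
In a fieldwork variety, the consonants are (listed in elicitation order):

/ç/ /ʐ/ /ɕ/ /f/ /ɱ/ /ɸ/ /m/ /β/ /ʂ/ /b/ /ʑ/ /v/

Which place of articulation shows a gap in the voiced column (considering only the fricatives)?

bilabial: voiceless /ɸ/, voiced /β/.
labiodental: voiceless /f/, voiced /v/.
retroflex: voiceless /ʂ/, voiced /ʐ/.
alveolo-palatal: voiceless /ɕ/, voiced /ʑ/.
palatal: voiceless /ç/, voiced —.
Every place of articulation has a voiced member except palatal, where /ʝ/ would be expected.

palatal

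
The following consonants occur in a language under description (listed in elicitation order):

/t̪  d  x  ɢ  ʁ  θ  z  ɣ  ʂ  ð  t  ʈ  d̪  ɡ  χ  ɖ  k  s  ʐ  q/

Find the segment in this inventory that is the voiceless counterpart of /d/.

/t/

/d/ is a voiced alveolar stop.
The voiceless counterpart is a voiceless alveolar stop — in this inventory, /t/.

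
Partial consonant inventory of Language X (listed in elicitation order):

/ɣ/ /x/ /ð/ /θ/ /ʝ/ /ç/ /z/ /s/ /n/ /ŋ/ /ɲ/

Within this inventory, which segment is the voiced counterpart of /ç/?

/ç/ is a voiceless palatal fricative.
The voiced counterpart is a voiced palatal fricative — in this inventory, /ʝ/.

/ʝ/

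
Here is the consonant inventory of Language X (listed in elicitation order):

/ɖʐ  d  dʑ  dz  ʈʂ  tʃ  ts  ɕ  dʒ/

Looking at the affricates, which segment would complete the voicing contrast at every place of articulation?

place of articulation  voiceless  voiced  
alveolar          ts        dz      
postalveolar      tʃ        dʒ      
retroflex         ʈʂ        ɖʐ      
alveolo-palatal   —         dʑ      
The alveolo-palatal row has no voiceless member, so the gap is the voiceless alveolo-palatal affricate /tɕ/.

/tɕ/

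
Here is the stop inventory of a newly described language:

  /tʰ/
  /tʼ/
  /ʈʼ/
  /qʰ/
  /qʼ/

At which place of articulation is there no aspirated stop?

retroflex

alveolar: aspirated /tʰ/, ejective /tʼ/.
retroflex: aspirated —, ejective /ʈʼ/.
uvular: aspirated /qʰ/, ejective /qʼ/.
Every place of articulation has an aspirated member except retroflex, where /ʈʰ/ would be expected.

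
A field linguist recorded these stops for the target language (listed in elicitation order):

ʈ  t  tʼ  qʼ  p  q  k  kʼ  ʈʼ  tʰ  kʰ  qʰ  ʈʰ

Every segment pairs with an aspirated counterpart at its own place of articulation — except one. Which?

/p/

Alveolar: /t/ ~ /tʰ/ ~ /tʼ/
Retroflex: /ʈ/ ~ /ʈʰ/ ~ /ʈʼ/
Velar: /k/ ~ /kʰ/ ~ /kʼ/
Uvular: /q/ ~ /qʰ/ ~ /qʼ/
Bilabial: only /p/ (plain); no aspirated partner.
So /p/ is the unpaired segment.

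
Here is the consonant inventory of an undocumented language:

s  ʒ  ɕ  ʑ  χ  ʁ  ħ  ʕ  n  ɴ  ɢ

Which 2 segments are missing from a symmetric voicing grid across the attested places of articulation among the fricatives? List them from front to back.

/z/, /ʃ/

Voiceless: /s/ (alveolar), /ɕ/ (alveolo-palatal), /χ/ (uvular), /ħ/ (pharyngeal).
Voiced: /ʒ/ (postalveolar), /ʑ/ (alveolo-palatal), /ʁ/ (uvular), /ʕ/ (pharyngeal).
Gaps, from front to back: alveolar lacks voiced (/z/); postalveolar lacks voiceless (/ʃ/).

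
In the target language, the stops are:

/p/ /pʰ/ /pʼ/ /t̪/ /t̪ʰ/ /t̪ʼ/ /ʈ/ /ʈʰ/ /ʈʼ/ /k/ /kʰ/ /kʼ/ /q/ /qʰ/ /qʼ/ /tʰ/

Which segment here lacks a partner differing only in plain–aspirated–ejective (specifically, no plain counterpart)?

/tʰ/

Bilabial: /p/ ~ /pʰ/ ~ /pʼ/
Dental: /t̪/ ~ /t̪ʰ/ ~ /t̪ʼ/
Retroflex: /ʈ/ ~ /ʈʰ/ ~ /ʈʼ/
Velar: /k/ ~ /kʰ/ ~ /kʼ/
Uvular: /q/ ~ /qʰ/ ~ /qʼ/
Alveolar: only /tʰ/ (aspirated); no plain partner.
So /tʰ/ is the unpaired segment.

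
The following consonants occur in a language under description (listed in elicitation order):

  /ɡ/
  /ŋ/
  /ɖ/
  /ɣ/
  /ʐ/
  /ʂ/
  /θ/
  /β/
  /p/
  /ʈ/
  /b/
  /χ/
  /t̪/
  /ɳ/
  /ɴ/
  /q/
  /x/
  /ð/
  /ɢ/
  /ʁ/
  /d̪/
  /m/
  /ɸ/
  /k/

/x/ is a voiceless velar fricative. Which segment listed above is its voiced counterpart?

The voiced counterpart is a voiced velar fricative — in this inventory, /ɣ/.

/ɣ/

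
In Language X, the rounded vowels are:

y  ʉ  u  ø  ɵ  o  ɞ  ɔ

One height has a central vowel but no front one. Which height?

low-mid

Front: /y/ (high), /ø/ (high-mid).
Central: /ʉ/ (high), /ɵ/ (high-mid), /ɞ/ (low-mid).
Back: /u/ (high), /o/ (high-mid), /ɔ/ (low-mid).
Every height has a front member except low-mid, where /œ/ would be expected.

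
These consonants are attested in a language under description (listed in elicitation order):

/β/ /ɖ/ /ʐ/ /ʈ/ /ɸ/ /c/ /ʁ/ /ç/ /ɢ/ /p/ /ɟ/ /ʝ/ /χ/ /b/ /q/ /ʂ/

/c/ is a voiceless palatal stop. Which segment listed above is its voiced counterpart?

/ɟ/

The voiced counterpart is a voiced palatal stop — in this inventory, /ɟ/.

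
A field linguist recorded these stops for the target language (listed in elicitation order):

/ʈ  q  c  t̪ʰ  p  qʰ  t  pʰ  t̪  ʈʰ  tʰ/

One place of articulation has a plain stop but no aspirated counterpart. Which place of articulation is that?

Plain: /p/ (bilabial), /t̪/ (dental), /t/ (alveolar), /ʈ/ (retroflex), /c/ (palatal), /q/ (uvular).
Aspirated: /pʰ/ (bilabial), /t̪ʰ/ (dental), /tʰ/ (alveolar), /ʈʰ/ (retroflex), /qʰ/ (uvular).
Every place of articulation has an aspirated member except palatal, where /cʰ/ would be expected.

palatal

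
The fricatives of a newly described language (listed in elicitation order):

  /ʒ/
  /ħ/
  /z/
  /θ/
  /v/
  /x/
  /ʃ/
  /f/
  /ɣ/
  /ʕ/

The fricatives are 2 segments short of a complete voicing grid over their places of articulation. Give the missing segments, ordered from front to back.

labiodental: voiceless /f/, voiced /v/.
dental: voiceless /θ/, voiced —.
alveolar: voiceless —, voiced /z/.
postalveolar: voiceless /ʃ/, voiced /ʒ/.
velar: voiceless /x/, voiced /ɣ/.
pharyngeal: voiceless /ħ/, voiced /ʕ/.
Gaps, from front to back: dental lacks voiced (/ð/); alveolar lacks voiceless (/s/).

/ð/, /s/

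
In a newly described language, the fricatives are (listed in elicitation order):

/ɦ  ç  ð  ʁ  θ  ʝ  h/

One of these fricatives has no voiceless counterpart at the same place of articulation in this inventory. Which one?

/ʁ/

Dental: /θ/ ~ /ð/
Palatal: /ç/ ~ /ʝ/
Glottal: /h/ ~ /ɦ/
Uvular: only /ʁ/ (voiced); no voiceless partner.
So /ʁ/ is the unpaired segment.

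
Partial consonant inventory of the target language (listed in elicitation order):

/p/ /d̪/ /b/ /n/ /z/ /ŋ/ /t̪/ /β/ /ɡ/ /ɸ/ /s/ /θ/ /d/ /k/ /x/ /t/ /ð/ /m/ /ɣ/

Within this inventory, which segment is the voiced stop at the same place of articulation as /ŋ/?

/ŋ/ is a velar nasal.
The voiced stop at the same place is a voiced velar stop — in this inventory, /ɡ/.

/ɡ/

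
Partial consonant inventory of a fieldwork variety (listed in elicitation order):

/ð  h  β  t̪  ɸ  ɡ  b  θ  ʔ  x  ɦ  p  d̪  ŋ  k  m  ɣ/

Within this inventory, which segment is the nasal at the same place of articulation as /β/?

/β/ is a voiced bilabial fricative.
The nasal at the same place is a bilabial nasal — in this inventory, /m/.

/m/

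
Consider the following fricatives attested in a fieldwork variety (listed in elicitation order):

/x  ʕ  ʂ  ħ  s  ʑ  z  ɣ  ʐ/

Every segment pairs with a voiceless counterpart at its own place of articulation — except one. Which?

Alveolar: /s/ ~ /z/
Retroflex: /ʂ/ ~ /ʐ/
Velar: /x/ ~ /ɣ/
Pharyngeal: /ħ/ ~ /ʕ/
Alveolo-palatal: only /ʑ/ (voiced); no voiceless partner.
So /ʑ/ is the unpaired segment.

/ʑ/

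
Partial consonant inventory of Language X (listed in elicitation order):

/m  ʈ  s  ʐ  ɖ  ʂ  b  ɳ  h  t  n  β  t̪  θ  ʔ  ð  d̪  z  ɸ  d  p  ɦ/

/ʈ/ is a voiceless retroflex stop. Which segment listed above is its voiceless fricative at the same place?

The voiceless fricative at the same place is a voiceless retroflex fricative — in this inventory, /ʂ/.

/ʂ/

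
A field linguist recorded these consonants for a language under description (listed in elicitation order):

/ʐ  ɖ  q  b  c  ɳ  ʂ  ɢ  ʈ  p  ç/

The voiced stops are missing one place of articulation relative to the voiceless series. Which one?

place of articulation  voiceless  voiced  
bilabial          p         b       
retroflex         ʈ         ɖ       
palatal           c         —       
uvular            q         ɢ       
Every place of articulation has a voiced member except palatal, where /ɟ/ would be expected.

palatal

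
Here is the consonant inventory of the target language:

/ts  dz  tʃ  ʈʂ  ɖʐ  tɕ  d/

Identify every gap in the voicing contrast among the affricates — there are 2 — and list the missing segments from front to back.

alveolar: voiceless /ts/, voiced /dz/.
postalveolar: voiceless /tʃ/, voiced —.
retroflex: voiceless /ʈʂ/, voiced /ɖʐ/.
alveolo-palatal: voiceless /tɕ/, voiced —.
Gaps, from front to back: postalveolar lacks voiced (/dʒ/); alveolo-palatal lacks voiced (/dʑ/).

/dʒ/, /dʑ/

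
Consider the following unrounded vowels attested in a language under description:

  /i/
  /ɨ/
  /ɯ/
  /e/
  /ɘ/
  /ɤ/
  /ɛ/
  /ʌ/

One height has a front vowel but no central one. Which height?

low-mid

height            front     central   back    
high              i         ɨ         ɯ       
high-mid          e         ɘ         ɤ       
low-mid           ɛ         —         ʌ       
Every height has a central member except low-mid, where /ɜ/ would be expected.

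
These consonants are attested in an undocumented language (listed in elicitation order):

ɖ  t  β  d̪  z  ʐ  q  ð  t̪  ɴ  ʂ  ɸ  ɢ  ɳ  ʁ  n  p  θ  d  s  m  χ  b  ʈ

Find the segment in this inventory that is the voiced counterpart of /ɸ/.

/β/

/ɸ/ is a voiceless bilabial fricative.
The voiced counterpart is a voiced bilabial fricative — in this inventory, /β/.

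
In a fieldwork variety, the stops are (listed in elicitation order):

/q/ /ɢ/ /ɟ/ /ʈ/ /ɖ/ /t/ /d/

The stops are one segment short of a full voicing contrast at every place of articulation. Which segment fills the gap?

/c/

place of articulation  voiceless  voiced  
alveolar          t         d       
retroflex         ʈ         ɖ       
palatal           —         ɟ       
uvular            q         ɢ       
The palatal row has no voiceless member, so the gap is the voiceless palatal stop /c/.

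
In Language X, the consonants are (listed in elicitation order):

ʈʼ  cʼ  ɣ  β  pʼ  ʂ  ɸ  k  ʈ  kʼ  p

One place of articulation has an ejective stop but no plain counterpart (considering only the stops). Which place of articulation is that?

palatal

Plain: /p/ (bilabial), /ʈ/ (retroflex), /k/ (velar).
Ejective: /pʼ/ (bilabial), /ʈʼ/ (retroflex), /cʼ/ (palatal), /kʼ/ (velar).
Every place of articulation has a plain member except palatal, where /c/ would be expected.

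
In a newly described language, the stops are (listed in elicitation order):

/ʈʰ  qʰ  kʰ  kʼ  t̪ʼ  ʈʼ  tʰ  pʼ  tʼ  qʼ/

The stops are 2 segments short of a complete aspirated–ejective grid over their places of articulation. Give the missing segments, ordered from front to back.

bilabial: aspirated —, ejective /pʼ/.
dental: aspirated —, ejective /t̪ʼ/.
alveolar: aspirated /tʰ/, ejective /tʼ/.
retroflex: aspirated /ʈʰ/, ejective /ʈʼ/.
velar: aspirated /kʰ/, ejective /kʼ/.
uvular: aspirated /qʰ/, ejective /qʼ/.
Gaps, from front to back: bilabial lacks aspirated (/pʰ/); dental lacks aspirated (/t̪ʰ/).

/pʰ/, /t̪ʰ/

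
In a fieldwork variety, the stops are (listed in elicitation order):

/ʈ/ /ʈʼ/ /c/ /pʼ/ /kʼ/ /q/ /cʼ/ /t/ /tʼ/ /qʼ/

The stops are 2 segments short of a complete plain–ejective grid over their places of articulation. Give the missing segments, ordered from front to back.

/p/, /k/

bilabial: plain —, ejective /pʼ/.
alveolar: plain /t/, ejective /tʼ/.
retroflex: plain /ʈ/, ejective /ʈʼ/.
palatal: plain /c/, ejective /cʼ/.
velar: plain —, ejective /kʼ/.
uvular: plain /q/, ejective /qʼ/.
Gaps, from front to back: bilabial lacks plain (/p/); velar lacks plain (/k/).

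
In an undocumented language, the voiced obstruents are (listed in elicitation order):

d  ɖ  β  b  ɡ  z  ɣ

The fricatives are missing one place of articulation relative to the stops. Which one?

place of articulation  stop      fricative
bilabial          b         β       
alveolar          d         z       
retroflex         ɖ         —       
velar             ɡ         ɣ       
Every place of articulation has a fricative member except retroflex, where /ʐ/ would be expected.

retroflex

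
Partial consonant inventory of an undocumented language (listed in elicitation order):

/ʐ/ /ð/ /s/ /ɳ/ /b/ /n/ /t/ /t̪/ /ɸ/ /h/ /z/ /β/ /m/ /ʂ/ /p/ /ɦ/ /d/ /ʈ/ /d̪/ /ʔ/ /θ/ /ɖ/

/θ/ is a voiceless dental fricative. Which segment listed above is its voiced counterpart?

/ð/

The voiced counterpart is a voiced dental fricative — in this inventory, /ð/.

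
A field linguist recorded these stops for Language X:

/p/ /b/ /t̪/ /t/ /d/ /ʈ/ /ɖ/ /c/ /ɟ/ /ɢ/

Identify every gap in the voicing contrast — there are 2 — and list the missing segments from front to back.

Voiceless: /p/ (bilabial), /t̪/ (dental), /t/ (alveolar), /ʈ/ (retroflex), /c/ (palatal).
Voiced: /b/ (bilabial), /d/ (alveolar), /ɖ/ (retroflex), /ɟ/ (palatal), /ɢ/ (uvular).
Gaps, from front to back: dental lacks voiced (/d̪/); uvular lacks voiceless (/q/).

/d̪/, /q/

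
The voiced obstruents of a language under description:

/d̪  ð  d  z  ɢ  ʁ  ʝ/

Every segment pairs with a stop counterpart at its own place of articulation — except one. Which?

/ʝ/

Dental: /d̪/ ~ /ð/
Alveolar: /d/ ~ /z/
Uvular: /ɢ/ ~ /ʁ/
Palatal: only /ʝ/ (fricative); no stop partner.
So /ʝ/ is the unpaired segment.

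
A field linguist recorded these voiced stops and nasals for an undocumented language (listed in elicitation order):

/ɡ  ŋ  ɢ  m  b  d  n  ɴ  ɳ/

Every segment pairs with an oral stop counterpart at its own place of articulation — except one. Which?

/ɳ/

Bilabial: /b/ ~ /m/
Alveolar: /d/ ~ /n/
Velar: /ɡ/ ~ /ŋ/
Uvular: /ɢ/ ~ /ɴ/
Retroflex: only /ɳ/ (nasal); no oral stop partner.
So /ɳ/ is the unpaired segment.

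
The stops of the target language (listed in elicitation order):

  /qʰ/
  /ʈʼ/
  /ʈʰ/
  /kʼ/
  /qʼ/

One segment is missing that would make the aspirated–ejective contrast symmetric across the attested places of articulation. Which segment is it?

/kʰ/

place of articulation  aspirated  ejective
retroflex         ʈʰ        ʈʼ      
velar             —         kʼ      
uvular            qʰ        qʼ      
The velar row has no aspirated member, so the gap is the aspirated velar stop /kʰ/.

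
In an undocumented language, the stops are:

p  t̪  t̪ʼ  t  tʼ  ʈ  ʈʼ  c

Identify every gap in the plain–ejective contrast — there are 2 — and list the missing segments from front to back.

place of articulation  plain     ejective
bilabial          p         —       
dental            t̪        t̪ʼ     
alveolar          t         tʼ      
retroflex         ʈ         ʈʼ      
palatal           c         —       
Gaps, from front to back: bilabial lacks ejective (/pʼ/); palatal lacks ejective (/cʼ/).

/pʼ/, /cʼ/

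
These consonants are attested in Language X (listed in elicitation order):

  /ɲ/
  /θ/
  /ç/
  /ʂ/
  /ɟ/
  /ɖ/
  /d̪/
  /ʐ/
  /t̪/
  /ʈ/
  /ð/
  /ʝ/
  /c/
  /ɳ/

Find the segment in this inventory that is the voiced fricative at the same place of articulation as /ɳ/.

/ɳ/ is a retroflex nasal.
The voiced fricative at the same place is a voiced retroflex fricative — in this inventory, /ʐ/.

/ʐ/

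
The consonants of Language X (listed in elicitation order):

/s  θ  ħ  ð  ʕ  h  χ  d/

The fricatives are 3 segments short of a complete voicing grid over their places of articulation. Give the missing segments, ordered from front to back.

place of articulation  voiceless  voiced  
dental            θ         ð       
alveolar          s         —       
uvular            χ         —       
pharyngeal        ħ         ʕ       
glottal           h         —       
Gaps, from front to back: alveolar lacks voiced (/z/); uvular lacks voiced (/ʁ/); glottal lacks voiced (/ɦ/).

/z/, /ʁ/, /ɦ/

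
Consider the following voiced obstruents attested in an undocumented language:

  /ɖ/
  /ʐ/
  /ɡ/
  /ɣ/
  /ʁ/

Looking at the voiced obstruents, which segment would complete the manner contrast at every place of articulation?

retroflex: stop /ɖ/, fricative /ʐ/.
velar: stop /ɡ/, fricative /ɣ/.
uvular: stop —, fricative /ʁ/.
The uvular row has no stop member, so the gap is the uvular stop /ɢ/.

/ɢ/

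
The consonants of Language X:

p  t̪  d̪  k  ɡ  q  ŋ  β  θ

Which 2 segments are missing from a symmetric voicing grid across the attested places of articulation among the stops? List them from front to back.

bilabial: voiceless /p/, voiced —.
dental: voiceless /t̪/, voiced /d̪/.
velar: voiceless /k/, voiced /ɡ/.
uvular: voiceless /q/, voiced —.
Gaps, from front to back: bilabial lacks voiced (/b/); uvular lacks voiced (/ɢ/).

/b/, /ɢ/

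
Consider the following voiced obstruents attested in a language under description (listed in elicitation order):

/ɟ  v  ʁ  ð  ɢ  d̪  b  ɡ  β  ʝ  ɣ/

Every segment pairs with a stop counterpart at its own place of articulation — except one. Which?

Bilabial: /b/ ~ /β/
Dental: /d̪/ ~ /ð/
Palatal: /ɟ/ ~ /ʝ/
Velar: /ɡ/ ~ /ɣ/
Uvular: /ɢ/ ~ /ʁ/
Labiodental: only /v/ (fricative); no stop partner.
So /v/ is the unpaired segment.

/v/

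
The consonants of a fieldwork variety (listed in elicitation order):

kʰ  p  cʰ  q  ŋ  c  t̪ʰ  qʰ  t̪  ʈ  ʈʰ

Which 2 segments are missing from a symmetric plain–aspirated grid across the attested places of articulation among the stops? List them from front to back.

/pʰ/, /k/

place of articulation  plain     aspirated
bilabial          p         —       
dental            t̪        t̪ʰ     
retroflex         ʈ         ʈʰ      
palatal           c         cʰ      
velar             —         kʰ      
uvular            q         qʰ      
Gaps, from front to back: bilabial lacks aspirated (/pʰ/); velar lacks plain (/k/).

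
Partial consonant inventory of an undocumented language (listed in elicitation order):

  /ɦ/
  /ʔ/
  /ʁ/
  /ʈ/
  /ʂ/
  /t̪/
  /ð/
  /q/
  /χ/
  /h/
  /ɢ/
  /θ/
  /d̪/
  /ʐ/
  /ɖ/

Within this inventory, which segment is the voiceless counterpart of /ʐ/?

/ʐ/ is a voiced retroflex fricative.
The voiceless counterpart is a voiceless retroflex fricative — in this inventory, /ʂ/.

/ʂ/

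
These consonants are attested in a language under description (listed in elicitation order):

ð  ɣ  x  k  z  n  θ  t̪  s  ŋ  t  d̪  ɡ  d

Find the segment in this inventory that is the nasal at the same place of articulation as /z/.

/n/

/z/ is a voiced alveolar fricative.
The nasal at the same place is an alveolar nasal — in this inventory, /n/.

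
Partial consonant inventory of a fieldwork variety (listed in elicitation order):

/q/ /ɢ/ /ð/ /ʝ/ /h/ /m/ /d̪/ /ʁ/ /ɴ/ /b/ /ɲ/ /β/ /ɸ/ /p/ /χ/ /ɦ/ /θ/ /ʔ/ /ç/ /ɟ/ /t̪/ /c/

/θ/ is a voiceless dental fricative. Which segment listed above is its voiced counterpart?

/ð/

The voiced counterpart is a voiced dental fricative — in this inventory, /ð/.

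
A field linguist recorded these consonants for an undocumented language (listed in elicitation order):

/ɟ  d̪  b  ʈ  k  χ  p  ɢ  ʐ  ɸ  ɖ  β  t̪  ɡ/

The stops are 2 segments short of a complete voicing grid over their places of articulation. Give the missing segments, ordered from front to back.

/c/, /q/

bilabial: voiceless /p/, voiced /b/.
dental: voiceless /t̪/, voiced /d̪/.
retroflex: voiceless /ʈ/, voiced /ɖ/.
palatal: voiceless —, voiced /ɟ/.
velar: voiceless /k/, voiced /ɡ/.
uvular: voiceless —, voiced /ɢ/.
Gaps, from front to back: palatal lacks voiceless (/c/); uvular lacks voiceless (/q/).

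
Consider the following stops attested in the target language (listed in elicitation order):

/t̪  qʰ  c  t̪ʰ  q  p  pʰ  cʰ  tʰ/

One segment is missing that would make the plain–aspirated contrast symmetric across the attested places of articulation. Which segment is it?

/t/

place of articulation  plain     aspirated
bilabial          p         pʰ      
dental            t̪        t̪ʰ     
alveolar          —         tʰ      
palatal           c         cʰ      
uvular            q         qʰ      
The alveolar row has no plain member, so the gap is the plain alveolar stop /t/.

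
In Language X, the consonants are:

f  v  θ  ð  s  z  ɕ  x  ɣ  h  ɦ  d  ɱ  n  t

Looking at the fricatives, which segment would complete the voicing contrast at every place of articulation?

place of articulation  voiceless  voiced  
labiodental       f         v       
dental            θ         ð       
alveolar          s         z       
alveolo-palatal   ɕ         —       
velar             x         ɣ       
glottal           h         ɦ       
The alveolo-palatal row has no voiced member, so the gap is the voiced alveolo-palatal fricative /ʑ/.

/ʑ/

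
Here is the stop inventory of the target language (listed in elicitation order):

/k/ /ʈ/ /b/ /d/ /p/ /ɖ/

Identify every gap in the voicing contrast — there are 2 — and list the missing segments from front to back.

/t/, /ɡ/

place of articulation  voiceless  voiced  
bilabial          p         b       
alveolar          —         d       
retroflex         ʈ         ɖ       
velar             k         —       
Gaps, from front to back: alveolar lacks voiceless (/t/); velar lacks voiced (/ɡ/).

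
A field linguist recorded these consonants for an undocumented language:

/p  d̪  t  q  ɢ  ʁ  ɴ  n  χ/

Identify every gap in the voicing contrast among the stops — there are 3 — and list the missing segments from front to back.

Voiceless: /p/ (bilabial), /t/ (alveolar), /q/ (uvular).
Voiced: /d̪/ (dental), /ɢ/ (uvular).
Gaps, from front to back: bilabial lacks voiced (/b/); dental lacks voiceless (/t̪/); alveolar lacks voiced (/d/).

/b/, /t̪/, /d/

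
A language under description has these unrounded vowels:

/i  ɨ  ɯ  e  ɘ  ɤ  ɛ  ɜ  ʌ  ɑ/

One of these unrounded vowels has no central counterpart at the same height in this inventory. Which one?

High: /i/ ~ /ɨ/ ~ /ɯ/
High-mid: /e/ ~ /ɘ/ ~ /ɤ/
Low-mid: /ɛ/ ~ /ɜ/ ~ /ʌ/
Low: only /ɑ/ (back); no central partner.
So /ɑ/ is the unpaired segment.

/ɑ/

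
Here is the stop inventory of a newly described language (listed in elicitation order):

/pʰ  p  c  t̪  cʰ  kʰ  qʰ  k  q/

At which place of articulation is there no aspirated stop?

dental

Plain: /p/ (bilabial), /t̪/ (dental), /c/ (palatal), /k/ (velar), /q/ (uvular).
Aspirated: /pʰ/ (bilabial), /cʰ/ (palatal), /kʰ/ (velar), /qʰ/ (uvular).
Every place of articulation has an aspirated member except dental, where /t̪ʰ/ would be expected.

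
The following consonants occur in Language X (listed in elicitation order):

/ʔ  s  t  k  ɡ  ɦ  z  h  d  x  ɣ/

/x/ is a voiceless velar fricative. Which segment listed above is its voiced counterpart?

The voiced counterpart is a voiced velar fricative — in this inventory, /ɣ/.

/ɣ/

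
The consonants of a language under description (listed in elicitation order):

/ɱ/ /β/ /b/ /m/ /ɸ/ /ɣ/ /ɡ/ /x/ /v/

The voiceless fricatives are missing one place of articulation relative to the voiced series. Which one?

bilabial: voiceless /ɸ/, voiced /β/.
labiodental: voiceless —, voiced /v/.
velar: voiceless /x/, voiced /ɣ/.
Every place of articulation has a voiceless member except labiodental, where /f/ would be expected.

labiodental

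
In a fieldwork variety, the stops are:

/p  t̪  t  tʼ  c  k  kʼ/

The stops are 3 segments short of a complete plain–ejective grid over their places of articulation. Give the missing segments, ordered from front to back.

/pʼ/, /t̪ʼ/, /cʼ/

Plain: /p/ (bilabial), /t̪/ (dental), /t/ (alveolar), /c/ (palatal), /k/ (velar).
Ejective: /tʼ/ (alveolar), /kʼ/ (velar).
Gaps, from front to back: bilabial lacks ejective (/pʼ/); dental lacks ejective (/t̪ʼ/); palatal lacks ejective (/cʼ/).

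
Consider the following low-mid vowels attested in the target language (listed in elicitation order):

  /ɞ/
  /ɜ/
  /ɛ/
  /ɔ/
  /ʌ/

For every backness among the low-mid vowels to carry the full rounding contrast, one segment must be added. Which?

/œ/

front: unrounded /ɛ/, rounded —.
central: unrounded /ɜ/, rounded /ɞ/.
back: unrounded /ʌ/, rounded /ɔ/.
The front row has no rounded member, so the gap is the front rounded vowel /œ/.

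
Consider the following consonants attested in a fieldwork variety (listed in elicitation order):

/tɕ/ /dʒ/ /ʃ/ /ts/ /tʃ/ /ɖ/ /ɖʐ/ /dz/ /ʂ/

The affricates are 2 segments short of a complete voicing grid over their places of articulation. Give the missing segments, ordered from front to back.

Voiceless: /ts/ (alveolar), /tʃ/ (postalveolar), /tɕ/ (alveolo-palatal).
Voiced: /dz/ (alveolar), /dʒ/ (postalveolar), /ɖʐ/ (retroflex).
Gaps, from front to back: retroflex lacks voiceless (/ʈʂ/); alveolo-palatal lacks voiced (/dʑ/).

/ʈʂ/, /dʑ/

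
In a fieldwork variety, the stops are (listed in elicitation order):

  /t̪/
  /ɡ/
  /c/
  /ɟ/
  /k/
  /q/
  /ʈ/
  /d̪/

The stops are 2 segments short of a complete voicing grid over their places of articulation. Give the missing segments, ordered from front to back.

Voiceless: /t̪/ (dental), /ʈ/ (retroflex), /c/ (palatal), /k/ (velar), /q/ (uvular).
Voiced: /d̪/ (dental), /ɟ/ (palatal), /ɡ/ (velar).
Gaps, from front to back: retroflex lacks voiced (/ɖ/); uvular lacks voiced (/ɢ/).

/ɖ/, /ɢ/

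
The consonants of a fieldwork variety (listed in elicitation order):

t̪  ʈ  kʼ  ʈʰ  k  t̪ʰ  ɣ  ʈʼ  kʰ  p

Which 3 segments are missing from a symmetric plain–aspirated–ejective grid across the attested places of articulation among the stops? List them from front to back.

Plain: /p/ (bilabial), /t̪/ (dental), /ʈ/ (retroflex), /k/ (velar).
Aspirated: /t̪ʰ/ (dental), /ʈʰ/ (retroflex), /kʰ/ (velar).
Ejective: /ʈʼ/ (retroflex), /kʼ/ (velar).
Gaps, from front to back: bilabial lacks aspirated (/pʰ/); bilabial lacks ejective (/pʼ/); dental lacks ejective (/t̪ʼ/).

/pʰ/, /pʼ/, /t̪ʼ/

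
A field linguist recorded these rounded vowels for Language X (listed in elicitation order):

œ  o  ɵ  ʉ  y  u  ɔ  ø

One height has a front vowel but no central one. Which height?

high: front /y/, central /ʉ/, back /u/.
high-mid: front /ø/, central /ɵ/, back /o/.
low-mid: front /œ/, central —, back /ɔ/.
Every height has a central member except low-mid, where /ɞ/ would be expected.

low-mid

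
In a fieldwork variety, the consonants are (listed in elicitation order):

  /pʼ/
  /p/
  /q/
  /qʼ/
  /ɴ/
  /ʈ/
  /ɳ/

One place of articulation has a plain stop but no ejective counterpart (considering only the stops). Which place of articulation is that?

place of articulation  plain     ejective
bilabial          p         pʼ      
retroflex         ʈ         —       
uvular            q         qʼ      
Every place of articulation has an ejective member except retroflex, where /ʈʼ/ would be expected.

retroflex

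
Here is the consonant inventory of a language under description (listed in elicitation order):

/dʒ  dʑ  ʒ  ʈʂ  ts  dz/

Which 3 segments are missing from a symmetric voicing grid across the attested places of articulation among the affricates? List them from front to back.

place of articulation  voiceless  voiced  
alveolar          ts        dz      
postalveolar      —         dʒ      
retroflex         ʈʂ        —       
alveolo-palatal   —         dʑ      
Gaps, from front to back: postalveolar lacks voiceless (/tʃ/); retroflex lacks voiced (/ɖʐ/); alveolo-palatal lacks voiceless (/tɕ/).

/tʃ/, /ɖʐ/, /tɕ/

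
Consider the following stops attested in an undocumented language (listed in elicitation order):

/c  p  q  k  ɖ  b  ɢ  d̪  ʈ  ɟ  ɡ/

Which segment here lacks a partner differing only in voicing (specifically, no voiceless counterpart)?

/d̪/

Bilabial: /p/ ~ /b/
Retroflex: /ʈ/ ~ /ɖ/
Palatal: /c/ ~ /ɟ/
Velar: /k/ ~ /ɡ/
Uvular: /q/ ~ /ɢ/
Dental: only /d̪/ (voiced); no voiceless partner.
So /d̪/ is the unpaired segment.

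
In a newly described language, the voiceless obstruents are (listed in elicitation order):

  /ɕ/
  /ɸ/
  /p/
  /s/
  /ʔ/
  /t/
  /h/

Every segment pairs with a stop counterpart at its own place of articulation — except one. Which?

Bilabial: /p/ ~ /ɸ/
Alveolar: /t/ ~ /s/
Glottal: /ʔ/ ~ /h/
Alveolo-palatal: only /ɕ/ (fricative); no stop partner.
So /ɕ/ is the unpaired segment.

/ɕ/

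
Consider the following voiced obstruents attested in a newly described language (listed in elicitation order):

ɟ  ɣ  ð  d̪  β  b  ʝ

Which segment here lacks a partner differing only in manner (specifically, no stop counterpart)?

Bilabial: /b/ ~ /β/
Dental: /d̪/ ~ /ð/
Palatal: /ɟ/ ~ /ʝ/
Velar: only /ɣ/ (fricative); no stop partner.
So /ɣ/ is the unpaired segment.

/ɣ/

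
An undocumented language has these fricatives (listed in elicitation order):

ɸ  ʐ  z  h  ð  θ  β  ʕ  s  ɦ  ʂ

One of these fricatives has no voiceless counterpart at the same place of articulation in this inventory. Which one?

/ʕ/

Bilabial: /ɸ/ ~ /β/
Dental: /θ/ ~ /ð/
Alveolar: /s/ ~ /z/
Retroflex: /ʂ/ ~ /ʐ/
Glottal: /h/ ~ /ɦ/
Pharyngeal: only /ʕ/ (voiced); no voiceless partner.
So /ʕ/ is the unpaired segment.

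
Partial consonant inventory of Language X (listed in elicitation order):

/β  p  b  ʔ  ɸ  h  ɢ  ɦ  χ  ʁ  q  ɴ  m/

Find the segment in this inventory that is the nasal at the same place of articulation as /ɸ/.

/ɸ/ is a voiceless bilabial fricative.
The nasal at the same place is a bilabial nasal — in this inventory, /m/.

/m/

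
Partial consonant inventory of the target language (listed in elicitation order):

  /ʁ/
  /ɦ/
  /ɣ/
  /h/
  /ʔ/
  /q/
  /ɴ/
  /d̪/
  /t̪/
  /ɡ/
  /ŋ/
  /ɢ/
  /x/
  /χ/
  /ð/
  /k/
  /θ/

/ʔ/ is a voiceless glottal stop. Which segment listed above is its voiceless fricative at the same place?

/h/

The voiceless fricative at the same place is a voiceless glottal fricative — in this inventory, /h/.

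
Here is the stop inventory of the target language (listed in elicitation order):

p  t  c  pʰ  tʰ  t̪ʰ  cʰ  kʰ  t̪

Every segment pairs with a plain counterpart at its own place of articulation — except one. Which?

Bilabial: /p/ ~ /pʰ/
Dental: /t̪/ ~ /t̪ʰ/
Alveolar: /t/ ~ /tʰ/
Palatal: /c/ ~ /cʰ/
Velar: only /kʰ/ (aspirated); no plain partner.
So /kʰ/ is the unpaired segment.

/kʰ/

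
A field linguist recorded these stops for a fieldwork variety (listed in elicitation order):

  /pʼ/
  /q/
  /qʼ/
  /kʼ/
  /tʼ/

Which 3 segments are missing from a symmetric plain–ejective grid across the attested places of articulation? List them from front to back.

/p/, /t/, /k/

bilabial: plain —, ejective /pʼ/.
alveolar: plain —, ejective /tʼ/.
velar: plain —, ejective /kʼ/.
uvular: plain /q/, ejective /qʼ/.
Gaps, from front to back: bilabial lacks plain (/p/); alveolar lacks plain (/t/); velar lacks plain (/k/).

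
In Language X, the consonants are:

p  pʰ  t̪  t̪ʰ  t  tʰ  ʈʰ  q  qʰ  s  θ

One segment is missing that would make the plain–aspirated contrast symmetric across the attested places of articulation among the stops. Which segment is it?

bilabial: plain /p/, aspirated /pʰ/.
dental: plain /t̪/, aspirated /t̪ʰ/.
alveolar: plain /t/, aspirated /tʰ/.
retroflex: plain —, aspirated /ʈʰ/.
uvular: plain /q/, aspirated /qʰ/.
The retroflex row has no plain member, so the gap is the plain retroflex stop /ʈ/.

/ʈ/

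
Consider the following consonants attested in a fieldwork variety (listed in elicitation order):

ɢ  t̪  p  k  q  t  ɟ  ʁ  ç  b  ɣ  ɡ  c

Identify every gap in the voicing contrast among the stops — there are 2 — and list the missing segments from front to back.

/d̪/, /d/

place of articulation  voiceless  voiced  
bilabial          p         b       
dental            t̪        —       
alveolar          t         —       
palatal           c         ɟ       
velar             k         ɡ       
uvular            q         ɢ       
Gaps, from front to back: dental lacks voiced (/d̪/); alveolar lacks voiced (/d/).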